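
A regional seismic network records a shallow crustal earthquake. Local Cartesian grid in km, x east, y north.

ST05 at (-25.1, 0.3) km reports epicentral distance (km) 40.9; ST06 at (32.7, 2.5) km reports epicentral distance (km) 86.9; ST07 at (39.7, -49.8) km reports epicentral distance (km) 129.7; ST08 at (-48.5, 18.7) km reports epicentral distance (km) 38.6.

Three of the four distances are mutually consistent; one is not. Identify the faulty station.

Solve using three stations at a time. Using ST06, ST07, ST08 (subtract circle equations pairwise → linear system) gives (x, y) ≈ (-36.3, 55.3).
Distances from that point to each station vs reported:
  ST05: calculated 56.1 vs reported 40.9 → residual 15.2 km
  ST06: calculated 86.9 vs reported 86.9 → residual 0.0 km
  ST07: calculated 129.7 vs reported 129.7 → residual 0.0 km
  ST08: calculated 38.5 vs reported 38.6 → residual 0.1 km
ST06, ST07, ST08 are mutually consistent (residuals ≈ 0); ST05 is off by 15.2 km.

ST05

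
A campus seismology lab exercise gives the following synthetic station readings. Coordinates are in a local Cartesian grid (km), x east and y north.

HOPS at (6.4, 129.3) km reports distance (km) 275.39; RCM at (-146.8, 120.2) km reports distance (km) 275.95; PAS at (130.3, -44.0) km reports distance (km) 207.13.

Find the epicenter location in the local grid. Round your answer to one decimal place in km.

Circle about each station: (x − 6.4)² + (y − 129.3)² = 275.39²; (x + 146.8)² + (y − 120.2)² = 275.95²; (x − 130.3)² + (y + 44.0)² = 207.13².
Subtracting pairs of circle equations eliminates x²+y² and gives linear equations (the radical axes):
-306.4 x − 18.2 y = 18930.08
247.8 x − 346.6 y = 35091.46
Solving the 2×2 system: x ≈ -53.5, y ≈ -139.5 km.

(-53.5, -139.5)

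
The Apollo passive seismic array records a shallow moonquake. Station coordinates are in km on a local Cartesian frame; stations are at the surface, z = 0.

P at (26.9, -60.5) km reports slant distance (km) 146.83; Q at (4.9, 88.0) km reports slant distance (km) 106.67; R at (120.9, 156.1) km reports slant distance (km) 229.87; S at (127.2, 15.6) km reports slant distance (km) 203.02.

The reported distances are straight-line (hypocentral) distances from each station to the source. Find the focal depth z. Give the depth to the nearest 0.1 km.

61.2 km

Each station gives a sphere (x−x_i)² + (y−y_i)² + z² = d_i² (stations at z=0).
Subtracting the P sphere from Q and R: z² cancels, leaving linear equations in x and y:
-44.0 x + 297.0 y = 13564.71
188.0 x + 433.2 y = 3318.99
Solving: x ≈ -65.296, y ≈ 35.999 km (keep extra digits for the depth step; rounded: -65.3, 36.0).
Then from the P sphere: z² = 146.83² − (x − 26.9)² − (y + 60.5)² with x = -65.296, y = 35.999, so z ≈ 61.212 ≈ 61.2 km.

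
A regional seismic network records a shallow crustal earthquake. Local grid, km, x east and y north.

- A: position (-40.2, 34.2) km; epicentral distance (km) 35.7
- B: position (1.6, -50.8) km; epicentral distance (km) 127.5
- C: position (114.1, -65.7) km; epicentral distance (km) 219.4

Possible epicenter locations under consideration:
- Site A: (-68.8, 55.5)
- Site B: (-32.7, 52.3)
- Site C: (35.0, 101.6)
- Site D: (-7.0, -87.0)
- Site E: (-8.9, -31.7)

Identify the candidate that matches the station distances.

For each candidate, compare |candidate − station| to the reported distance:
Site A: residuals A 0.0, B 0.0, C 0.0 → max 0.0 km
Site B: residuals A 16.1, B 18.8, C 31.1 → max 31.1 km
Site C: residuals A 65.3, B 28.5, C 34.3 → max 65.3 km
Site D: residuals A 90.0, B 90.3, C 96.4 → max 96.4 km
Site E: residuals A 37.3, B 105.7, C 91.8 → max 105.7 km
Only Site A has all residuals ≈ 0.

Site A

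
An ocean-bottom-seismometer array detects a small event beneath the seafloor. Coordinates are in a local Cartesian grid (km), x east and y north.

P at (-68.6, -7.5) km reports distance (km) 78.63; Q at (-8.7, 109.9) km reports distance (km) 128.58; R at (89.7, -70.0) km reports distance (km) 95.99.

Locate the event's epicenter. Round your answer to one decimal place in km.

Circle about each station: (x + 68.6)² + (y + 7.5)² = 78.63²; (x + 8.7)² + (y − 109.9)² = 128.58²; (x − 89.7)² + (y + 70.0)² = 95.99².
Subtracting the P equation from the Q and R equations removes the quadratic terms:
119.8 x + 234.8 y = -2958.65
316.6 x − 125.0 y = 5152.48
Solving the 2×2 system: x ≈ 9.4, y ≈ -17.4 km.

x ≈ 9.4 km, y ≈ -17.4 km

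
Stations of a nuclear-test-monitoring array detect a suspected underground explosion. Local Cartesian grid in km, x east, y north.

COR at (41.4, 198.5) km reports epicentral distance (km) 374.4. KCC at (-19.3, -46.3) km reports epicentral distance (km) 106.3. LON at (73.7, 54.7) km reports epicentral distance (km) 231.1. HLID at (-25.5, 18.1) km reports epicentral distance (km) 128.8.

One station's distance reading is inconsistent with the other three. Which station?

Solve using three stations at a time. Using KCC, LON, HLID (subtract circle equations pairwise → linear system) gives (x, y) ≈ (-124.1, -65.0).
Distances from that point to each station vs reported:
  COR: calculated 311.1 vs reported 374.4 → residual 63.3 km
  KCC: calculated 106.4 vs reported 106.3 → residual 0.1 km
  LON: calculated 231.2 vs reported 231.1 → residual 0.1 km
  HLID: calculated 128.9 vs reported 128.8 → residual 0.1 km
KCC, LON, HLID are mutually consistent (residuals ≈ 0); COR is off by 63.3 km.

COR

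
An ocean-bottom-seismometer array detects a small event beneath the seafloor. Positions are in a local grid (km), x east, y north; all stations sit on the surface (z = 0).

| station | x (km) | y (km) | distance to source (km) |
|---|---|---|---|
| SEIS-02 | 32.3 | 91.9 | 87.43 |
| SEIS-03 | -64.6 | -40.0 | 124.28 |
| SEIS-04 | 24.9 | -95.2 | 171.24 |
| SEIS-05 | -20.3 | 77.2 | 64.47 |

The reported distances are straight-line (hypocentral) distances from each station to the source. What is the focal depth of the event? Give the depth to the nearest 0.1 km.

depth ≈ 61.6 km

Each station gives a sphere (x−x_i)² + (y−y_i)² + z² = d_i² (stations at z=0).
Subtracting the SEIS-02 sphere from SEIS-03 and SEIS-04: z² cancels, leaving linear equations in x and y:
-193.8 x − 263.8 y = -11517.25
-14.8 x − 374.2 y = -21484.98
Solving: x ≈ -19.791, y ≈ 58.199 km (keep extra digits for the depth step; rounded: -19.8, 58.2).
Then from the SEIS-02 sphere: z² = 87.43² − (x − 32.3)² − (y − 91.9)² with x = -19.791, y = 58.199, so z ≈ 61.602 ≈ 61.6 km.
Check against SEIS-05 (with the unrounded solution): distance 64.47 ≈ 64.47 km. ✓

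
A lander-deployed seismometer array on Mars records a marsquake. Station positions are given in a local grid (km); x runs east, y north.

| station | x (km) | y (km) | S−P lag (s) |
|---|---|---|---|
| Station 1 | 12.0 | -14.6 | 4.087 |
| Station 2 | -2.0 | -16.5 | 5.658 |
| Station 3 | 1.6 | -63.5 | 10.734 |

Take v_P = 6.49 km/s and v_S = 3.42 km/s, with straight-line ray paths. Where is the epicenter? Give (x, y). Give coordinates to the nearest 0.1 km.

(30.3, 8.6)

Distance from S−P lag: d = Δt · v_P v_S / (v_P − v_S) = Δt · (6.49·3.42)/(6.49−3.42) ≈ 7.2299·Δt.
So d_Station 1 = 29.55, d_Station 2 = 40.91, d_Station 3 = 77.61 km.
Circle about each station: (x − 12.0)² + (y + 14.6)² = 29.55²; (x + 2.0)² + (y + 16.5)² = 40.91²; (x − 1.6)² + (y + 63.5)² = 77.61².
Subtracting the Station 1 equation from the Station 2 and Station 3 equations removes the quadratic terms:
-28.0 x − 3.8 y = -881.34
-20.8 x − 97.8 y = -1472.46
Solving the 2×2 system: x ≈ 30.3, y ≈ 8.6 km.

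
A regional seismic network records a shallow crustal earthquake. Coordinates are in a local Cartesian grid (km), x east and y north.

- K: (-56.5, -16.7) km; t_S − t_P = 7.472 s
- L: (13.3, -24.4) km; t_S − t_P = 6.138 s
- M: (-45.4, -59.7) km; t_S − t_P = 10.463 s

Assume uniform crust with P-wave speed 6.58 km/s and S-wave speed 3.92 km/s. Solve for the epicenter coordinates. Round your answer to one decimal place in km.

Distance from S−P lag: d = Δt · v_P v_S / (v_P − v_S) = Δt · (6.58·3.92)/(6.58−3.92) ≈ 9.6968·Δt.
So d_K = 72.45, d_L = 59.52, d_M = 101.46 km.
Circle about each station: (x + 56.5)² + (y + 16.7)² = 72.45²; (x − 13.3)² + (y + 24.4)² = 59.52²; (x + 45.4)² + (y + 59.7)² = 101.46².
Subtracting the K equation from the L and M equations removes the quadratic terms:
139.6 x − 15.4 y = -992.52
22.2 x − 86.0 y = -2891.02
Solving the 2×2 system: x ≈ -3.5, y ≈ 32.7 km.

x ≈ -3.5 km, y ≈ 32.7 km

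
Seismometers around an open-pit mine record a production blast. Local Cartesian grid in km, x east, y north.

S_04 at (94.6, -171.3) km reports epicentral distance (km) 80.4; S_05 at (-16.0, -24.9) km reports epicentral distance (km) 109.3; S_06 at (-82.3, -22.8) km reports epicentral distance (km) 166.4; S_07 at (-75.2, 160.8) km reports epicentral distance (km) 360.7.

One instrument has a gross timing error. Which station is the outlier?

Solve using three stations at a time. Using S_04, S_05, S_06 (subtract circle equations pairwise → linear system) gives (x, y) ≈ (67.3, -95.7).
Distances from that point to each station vs reported:
  S_04: calculated 80.4 vs reported 80.4 → residual 0.0 km
  S_05: calculated 109.3 vs reported 109.3 → residual 0.0 km
  S_06: calculated 166.4 vs reported 166.4 → residual 0.0 km
  S_07: calculated 293.4 vs reported 360.7 → residual 67.3 km
S_04, S_05, S_06 are mutually consistent (residuals ≈ 0); S_07 is off by 67.3 km.

S_07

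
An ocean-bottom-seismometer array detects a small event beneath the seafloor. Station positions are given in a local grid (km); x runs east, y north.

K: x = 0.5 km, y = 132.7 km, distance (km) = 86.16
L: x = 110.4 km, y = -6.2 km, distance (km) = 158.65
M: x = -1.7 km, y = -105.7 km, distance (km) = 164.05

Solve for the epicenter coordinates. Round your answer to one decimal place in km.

(-36.1, 54.7)

Circle about each station: (x − 0.5)² + (y − 132.7)² = 86.16²; (x − 110.4)² + (y + 6.2)² = 158.65²; (x + 1.7)² + (y + 105.7)² = 164.05².
Subtracting pairs of circle equations eliminates x²+y² and gives linear equations (the radical axes):
219.8 x − 277.8 y = -23129.22
-4.4 x − 476.8 y = -25923.02
Solving the 2×2 system: x ≈ -36.1, y ≈ 54.7 km.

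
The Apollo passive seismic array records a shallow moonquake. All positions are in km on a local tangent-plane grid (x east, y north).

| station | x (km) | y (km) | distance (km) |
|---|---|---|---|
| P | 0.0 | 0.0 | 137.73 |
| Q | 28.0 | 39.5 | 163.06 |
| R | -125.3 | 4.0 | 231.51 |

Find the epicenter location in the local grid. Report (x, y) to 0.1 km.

Circle about each station: x² + y² = 137.73²; (x − 28.0)² + (y − 39.5)² = 163.06²; (x + 125.3)² + (y − 4.0)² = 231.51².
Subtracting the P equation from the Q and R equations removes the quadratic terms:
56.0 x + 79.0 y = -5274.76
-250.6 x + 8.0 y = -18911.24
Solving the 2×2 system: x ≈ 71.7, y ≈ -117.6 km.
Check against P (with the unrounded x, y): √(x²+y²) = 137.74 ≈ 137.73 km. ✓

(71.7, -117.6)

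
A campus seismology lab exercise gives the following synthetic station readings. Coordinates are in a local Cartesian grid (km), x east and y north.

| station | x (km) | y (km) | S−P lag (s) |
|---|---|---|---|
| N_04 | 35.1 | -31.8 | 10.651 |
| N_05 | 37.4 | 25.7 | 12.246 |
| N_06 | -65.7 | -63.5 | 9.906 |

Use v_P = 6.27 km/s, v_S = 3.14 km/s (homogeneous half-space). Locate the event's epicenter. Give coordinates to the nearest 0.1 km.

Distance from S−P lag: d = Δt · v_P v_S / (v_P − v_S) = Δt · (6.27·3.14)/(6.27−3.14) ≈ 6.2900·Δt.
So d_N_04 = 67.00, d_N_05 = 77.03, d_N_06 = 62.31 km.
Circle about each station: (x − 35.1)² + (y + 31.8)² = 67.00²; (x − 37.4)² + (y − 25.7)² = 77.03²; (x + 65.7)² + (y + 63.5)² = 62.31².
Subtracting the N_04 equation from the N_05 and N_06 equations removes the quadratic terms:
4.6 x + 115.0 y = -1628.62
-201.6 x − 63.4 y = 6711.95
Solving the 2×2 system: x ≈ -29.2, y ≈ -13.0 km.

x ≈ -29.2 km, y ≈ -13.0 km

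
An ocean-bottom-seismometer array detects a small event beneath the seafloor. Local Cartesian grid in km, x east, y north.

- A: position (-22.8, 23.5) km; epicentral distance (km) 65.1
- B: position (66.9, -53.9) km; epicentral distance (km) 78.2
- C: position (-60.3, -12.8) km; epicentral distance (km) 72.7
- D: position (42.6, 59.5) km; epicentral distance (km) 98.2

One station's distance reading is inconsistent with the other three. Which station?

B

Solve using three stations at a time. Using A, C, D (subtract circle equations pairwise → linear system) gives (x, y) ≈ (9.6, -33.1).
Distances from that point to each station vs reported:
  A: calculated 65.3 vs reported 65.1 → residual 0.2 km
  B: calculated 60.9 vs reported 78.2 → residual 17.3 km
  C: calculated 72.8 vs reported 72.7 → residual 0.1 km
  D: calculated 98.3 vs reported 98.2 → residual 0.1 km
A, C, D are mutually consistent (residuals ≈ 0); B is off by 17.3 km.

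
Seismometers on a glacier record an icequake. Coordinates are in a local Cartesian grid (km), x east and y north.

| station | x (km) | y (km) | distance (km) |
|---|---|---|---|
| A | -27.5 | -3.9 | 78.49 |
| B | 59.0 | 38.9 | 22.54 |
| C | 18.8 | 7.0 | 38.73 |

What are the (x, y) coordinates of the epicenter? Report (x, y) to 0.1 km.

Circle about each station: (x + 27.5)² + (y + 3.9)² = 78.49²; (x − 59.0)² + (y − 38.9)² = 22.54²; (x − 18.8)² + (y − 7.0)² = 38.73².
Subtracting the A equation from the B and C equations removes the quadratic terms:
173.0 x + 85.6 y = 9875.38
92.6 x + 21.8 y = 4291.65
Solving the 2×2 system: x ≈ 36.6, y ≈ 41.4 km.

36.6 km east, 41.4 km north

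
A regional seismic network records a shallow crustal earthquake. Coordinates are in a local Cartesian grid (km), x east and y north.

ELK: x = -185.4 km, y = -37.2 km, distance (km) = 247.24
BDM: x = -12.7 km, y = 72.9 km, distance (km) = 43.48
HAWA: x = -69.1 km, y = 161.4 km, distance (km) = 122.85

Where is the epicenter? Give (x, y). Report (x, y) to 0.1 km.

Circle about each station: (x + 185.4)² + (y + 37.2)² = 247.24²; (x + 12.7)² + (y − 72.9)² = 43.48²; (x + 69.1)² + (y − 161.4)² = 122.85².
Subtracting pairs of circle equations eliminates x²+y² and gives linear equations (the radical axes):
345.4 x + 220.2 y = 28955.81
232.6 x + 397.2 y = 41103.27
Solving the 2×2 system: x ≈ 28.5, y ≈ 86.8 km.
Check against ELK (with the unrounded x, y): √((x + 185.4)²+(y + 37.2)²) = 247.24 ≈ 247.24 km. ✓

x ≈ 28.5 km, y ≈ 86.8 km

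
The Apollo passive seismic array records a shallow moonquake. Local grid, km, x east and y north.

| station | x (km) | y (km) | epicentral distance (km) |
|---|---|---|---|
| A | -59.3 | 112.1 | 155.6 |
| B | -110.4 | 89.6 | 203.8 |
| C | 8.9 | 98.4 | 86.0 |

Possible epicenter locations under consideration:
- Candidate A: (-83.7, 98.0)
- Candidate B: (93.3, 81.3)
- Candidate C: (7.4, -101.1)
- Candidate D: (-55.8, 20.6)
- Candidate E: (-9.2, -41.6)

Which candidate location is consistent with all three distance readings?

For each candidate, compare |candidate − station| to the reported distance:
Candidate A: residuals A 127.4, B 175.8, C 6.6 → max 175.8 km
Candidate B: residuals A 0.1, B 0.1, C 0.1 → max 0.1 km
Candidate C: residuals A 67.8, B 20.4, C 113.5 → max 113.5 km
Candidate D: residuals A 64.0, B 115.8, C 15.2 → max 115.8 km
Candidate E: residuals A 6.1, B 38.1, C 55.2 → max 55.2 km
Only Candidate B has all residuals ≈ 0.

Candidate B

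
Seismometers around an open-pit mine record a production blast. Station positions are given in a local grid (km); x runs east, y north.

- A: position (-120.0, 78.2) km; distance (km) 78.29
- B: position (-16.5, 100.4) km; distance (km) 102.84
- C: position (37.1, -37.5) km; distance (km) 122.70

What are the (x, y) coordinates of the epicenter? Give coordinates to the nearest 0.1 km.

Circle about each station: (x + 120.0)² + (y − 78.2)² = 78.29²; (x + 16.5)² + (y − 100.4)² = 102.84²; (x − 37.1)² + (y + 37.5)² = 122.70².
Subtracting the A equation from the B and C equations removes the quadratic terms:
207.0 x + 44.4 y = -14609.57
314.2 x − 231.4 y = -26658.55
Solving the 2×2 system: x ≈ -73.8, y ≈ 15.0 km.

-73.8 km east, 15.0 km north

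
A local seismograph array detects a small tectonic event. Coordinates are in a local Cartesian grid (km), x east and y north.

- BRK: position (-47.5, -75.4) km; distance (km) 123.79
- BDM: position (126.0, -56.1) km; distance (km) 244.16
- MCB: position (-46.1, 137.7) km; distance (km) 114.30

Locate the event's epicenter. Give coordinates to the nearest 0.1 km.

x ≈ -99.8 km, y ≈ 36.8 km

Circle about each station: (x + 47.5)² + (y + 75.4)² = 123.79²; (x − 126.0)² + (y + 56.1)² = 244.16²; (x + 46.1)² + (y − 137.7)² = 114.30².
Subtracting pairs of circle equations eliminates x²+y² and gives linear equations (the radical axes):
347.0 x + 38.6 y = -33208.34
2.8 x + 426.2 y = 15404.56
Solving the 2×2 system: x ≈ -99.8, y ≈ 36.8 km.
Check against BRK (with the unrounded x, y): √((x + 47.5)²+(y + 75.4)²) = 123.79 ≈ 123.79 km. ✓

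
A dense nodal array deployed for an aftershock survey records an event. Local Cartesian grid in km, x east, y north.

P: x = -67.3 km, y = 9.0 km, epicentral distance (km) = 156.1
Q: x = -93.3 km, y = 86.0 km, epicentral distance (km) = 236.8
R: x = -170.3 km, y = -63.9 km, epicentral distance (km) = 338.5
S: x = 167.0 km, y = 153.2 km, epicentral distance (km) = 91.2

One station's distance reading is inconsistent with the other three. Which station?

P

Solve using three stations at a time. Using Q, R, S (subtract circle equations pairwise → linear system) gives (x, y) ≈ (142.6, 65.2).
Distances from that point to each station vs reported:
  P: calculated 217.3 vs reported 156.1 → residual 61.2 km
  Q: calculated 236.8 vs reported 236.8 → residual 0.0 km
  R: calculated 338.5 vs reported 338.5 → residual 0.0 km
  S: calculated 91.3 vs reported 91.2 → residual 0.1 km
Q, R, S are mutually consistent (residuals ≈ 0); P is off by 61.2 km.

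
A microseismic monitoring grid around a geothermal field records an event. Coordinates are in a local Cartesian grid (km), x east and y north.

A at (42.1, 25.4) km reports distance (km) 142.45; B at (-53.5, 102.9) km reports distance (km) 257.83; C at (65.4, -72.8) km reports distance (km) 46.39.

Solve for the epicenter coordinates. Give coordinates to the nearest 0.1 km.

Circle about each station: (x − 42.1)² + (y − 25.4)² = 142.45²; (x + 53.5)² + (y − 102.9)² = 257.83²; (x − 65.4)² + (y + 72.8)² = 46.39².
Subtracting the A equation from the B and C equations removes the quadratic terms:
-191.2 x + 155.0 y = -35151.22
46.6 x − 196.4 y = 25299.40
Solving the 2×2 system: x ≈ 98.3, y ≈ -105.5 km.
Check against A (with the unrounded x, y): √((x − 42.1)²+(y − 25.4)²) = 142.45 ≈ 142.45 km. ✓

98.3 km east, -105.5 km north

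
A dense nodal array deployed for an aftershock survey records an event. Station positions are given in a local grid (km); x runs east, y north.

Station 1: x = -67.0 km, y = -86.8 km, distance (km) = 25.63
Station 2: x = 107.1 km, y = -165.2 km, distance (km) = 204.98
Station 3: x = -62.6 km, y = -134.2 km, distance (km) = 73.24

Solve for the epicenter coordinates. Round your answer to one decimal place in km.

(-69.6, -61.3)

Circle about each station: (x + 67.0)² + (y + 86.8)² = 25.63²; (x − 107.1)² + (y + 165.2)² = 204.98²; (x + 62.6)² + (y + 134.2)² = 73.24².
Subtracting pairs of circle equations eliminates x²+y² and gives linear equations (the radical axes):
348.2 x − 156.8 y = -14621.69
8.8 x − 94.8 y = 5197.96
Solving the 2×2 system: x ≈ -69.6, y ≈ -61.3 km.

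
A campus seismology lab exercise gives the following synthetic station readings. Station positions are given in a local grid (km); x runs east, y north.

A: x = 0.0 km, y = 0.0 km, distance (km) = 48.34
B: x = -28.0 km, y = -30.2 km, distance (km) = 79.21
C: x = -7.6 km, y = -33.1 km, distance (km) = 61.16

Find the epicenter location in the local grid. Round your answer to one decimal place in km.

Circle about each station: x² + y² = 48.34²; (x + 28.0)² + (y + 30.2)² = 79.21²; (x + 7.6)² + (y + 33.1)² = 61.16².
Subtracting pairs of circle equations eliminates x²+y² and gives linear equations (the radical axes):
-56.0 x − 60.4 y = -2241.43
-15.2 x − 66.2 y = -250.42
Solving the 2×2 system: x ≈ 47.8, y ≈ -7.2 km.

x ≈ 47.8 km, y ≈ -7.2 km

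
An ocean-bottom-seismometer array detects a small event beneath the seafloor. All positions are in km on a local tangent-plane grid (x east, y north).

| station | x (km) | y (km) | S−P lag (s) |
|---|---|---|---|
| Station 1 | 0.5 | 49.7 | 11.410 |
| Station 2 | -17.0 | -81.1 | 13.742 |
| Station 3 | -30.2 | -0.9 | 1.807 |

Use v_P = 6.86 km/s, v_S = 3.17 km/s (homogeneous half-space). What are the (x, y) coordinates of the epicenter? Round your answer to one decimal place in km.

x ≈ -40.5 km, y ≈ -3.6 km

Distance from S−P lag: d = Δt · v_P v_S / (v_P − v_S) = Δt · (6.86·3.17)/(6.86−3.17) ≈ 5.8933·Δt.
So d_Station 1 = 67.24, d_Station 2 = 80.99, d_Station 3 = 10.65 km.
Circle about each station: (x − 0.5)² + (y − 49.7)² = 67.24²; (x + 17.0)² + (y + 81.1)² = 80.99²; (x + 30.2)² + (y + 0.9)² = 10.65².
Subtracting pairs of circle equations eliminates x²+y² and gives linear equations (the radical axes):
-35.0 x − 261.6 y = 2357.71
-61.4 x − 101.2 y = 2850.31
Solving the 2×2 system: x ≈ -40.5, y ≈ -3.6 km.
Check against Station 1 (with the unrounded x, y): √((x − 0.5)²+(y − 49.7)²) = 67.24 ≈ 67.24 km. ✓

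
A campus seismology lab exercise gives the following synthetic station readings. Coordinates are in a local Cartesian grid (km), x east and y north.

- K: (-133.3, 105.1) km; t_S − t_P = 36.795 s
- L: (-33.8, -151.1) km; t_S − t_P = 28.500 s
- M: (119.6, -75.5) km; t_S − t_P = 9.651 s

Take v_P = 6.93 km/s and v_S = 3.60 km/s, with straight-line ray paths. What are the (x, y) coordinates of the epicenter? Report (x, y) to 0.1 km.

Distance from S−P lag: d = Δt · v_P v_S / (v_P − v_S) = Δt · (6.93·3.60)/(6.93−3.60) ≈ 7.4919·Δt.
So d_K = 275.66, d_L = 213.52, d_M = 72.30 km.
Circle about each station: (x + 133.3)² + (y − 105.1)² = 275.66²; (x + 33.8)² + (y + 151.1)² = 213.52²; (x − 119.6)² + (y + 75.5)² = 72.30².
Subtracting the K equation from the L and M equations removes the quadratic terms:
199.0 x − 512.4 y = 25556.40
505.8 x − 361.2 y = 61950.66
Solving the 2×2 system: x ≈ 120.2, y ≈ -3.2 km.

x ≈ 120.2 km, y ≈ -3.2 km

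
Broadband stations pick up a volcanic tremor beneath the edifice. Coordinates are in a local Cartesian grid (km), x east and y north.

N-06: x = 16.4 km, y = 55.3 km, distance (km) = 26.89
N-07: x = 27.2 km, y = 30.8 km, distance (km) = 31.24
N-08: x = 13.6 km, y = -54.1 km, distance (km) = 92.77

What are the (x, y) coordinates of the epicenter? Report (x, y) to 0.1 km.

x ≈ -3.4 km, y ≈ 37.1 km

Circle about each station: (x − 16.4)² + (y − 55.3)² = 26.89²; (x − 27.2)² + (y − 30.8)² = 31.24²; (x − 13.6)² + (y + 54.1)² = 92.77².
Subtracting pairs of circle equations eliminates x²+y² and gives linear equations (the radical axes):
21.6 x − 49.0 y = -1891.44
-5.6 x − 218.8 y = -8098.48
Solving the 2×2 system: x ≈ -3.4, y ≈ 37.1 km.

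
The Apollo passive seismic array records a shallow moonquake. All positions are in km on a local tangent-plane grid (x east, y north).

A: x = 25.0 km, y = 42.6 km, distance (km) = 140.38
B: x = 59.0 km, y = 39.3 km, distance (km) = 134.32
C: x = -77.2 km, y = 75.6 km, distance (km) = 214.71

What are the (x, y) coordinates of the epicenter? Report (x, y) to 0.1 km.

53.3 km east, -94.9 km north

Circle about each station: (x − 25.0)² + (y − 42.6)² = 140.38²; (x − 59.0)² + (y − 39.3)² = 134.32²; (x + 77.2)² + (y − 75.6)² = 214.71².
Subtracting pairs of circle equations eliminates x²+y² and gives linear equations (the radical axes):
68.0 x − 6.6 y = 4250.41
-204.4 x + 66.0 y = -17158.40
Solving the 2×2 system: x ≈ 53.3, y ≈ -94.9 km.
Check against A (with the unrounded x, y): √((x − 25.0)²+(y − 42.6)²) = 140.41 ≈ 140.38 km. ✓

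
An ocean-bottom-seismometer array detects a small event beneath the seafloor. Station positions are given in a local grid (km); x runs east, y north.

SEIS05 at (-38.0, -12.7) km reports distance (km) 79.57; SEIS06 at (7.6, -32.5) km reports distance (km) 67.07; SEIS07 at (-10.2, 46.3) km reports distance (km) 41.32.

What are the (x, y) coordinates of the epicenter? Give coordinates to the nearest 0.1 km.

x ≈ 28.3 km, y ≈ 31.3 km

Circle about each station: (x + 38.0)² + (y + 12.7)² = 79.57²; (x − 7.6)² + (y + 32.5)² = 67.07²; (x + 10.2)² + (y − 46.3)² = 41.32².
Subtracting pairs of circle equations eliminates x²+y² and gives linear equations (the radical axes):
91.2 x − 39.6 y = 1341.72
55.6 x + 118.0 y = 5266.48
Solving the 2×2 system: x ≈ 28.3, y ≈ 31.3 km.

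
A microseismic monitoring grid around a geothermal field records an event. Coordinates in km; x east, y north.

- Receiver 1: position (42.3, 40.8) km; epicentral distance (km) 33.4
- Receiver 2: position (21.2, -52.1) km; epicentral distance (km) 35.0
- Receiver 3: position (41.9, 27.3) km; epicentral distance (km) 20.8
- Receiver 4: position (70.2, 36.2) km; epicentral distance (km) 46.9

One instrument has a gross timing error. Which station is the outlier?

Receiver 2

Solve using three stations at a time. Using Receiver 1, Receiver 3, Receiver 4 (subtract circle equations pairwise → linear system) gives (x, y) ≈ (32.0, 9.1).
Distances from that point to each station vs reported:
  Receiver 1: calculated 33.4 vs reported 33.4 → residual 0.0 km
  Receiver 2: calculated 62.1 vs reported 35.0 → residual 27.1 km
  Receiver 3: calculated 20.8 vs reported 20.8 → residual 0.0 km
  Receiver 4: calculated 46.9 vs reported 46.9 → residual 0.0 km
Receiver 1, Receiver 3, Receiver 4 are mutually consistent (residuals ≈ 0); Receiver 2 is off by 27.1 km.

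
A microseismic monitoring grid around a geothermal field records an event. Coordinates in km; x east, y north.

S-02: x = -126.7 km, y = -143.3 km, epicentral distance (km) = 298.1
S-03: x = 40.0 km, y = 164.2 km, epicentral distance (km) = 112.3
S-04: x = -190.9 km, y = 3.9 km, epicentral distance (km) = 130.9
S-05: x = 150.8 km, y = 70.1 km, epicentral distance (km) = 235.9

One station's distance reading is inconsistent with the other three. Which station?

Solve using three stations at a time. Using S-02, S-03, S-05 (subtract circle equations pairwise → linear system) gives (x, y) ≈ (-71.3, 149.6).
Distances from that point to each station vs reported:
  S-02: calculated 298.1 vs reported 298.1 → residual 0.0 km
  S-03: calculated 112.2 vs reported 112.3 → residual 0.1 km
  S-04: calculated 188.5 vs reported 130.9 → residual 57.6 km
  S-05: calculated 235.9 vs reported 235.9 → residual 0.0 km
S-02, S-03, S-05 are mutually consistent (residuals ≈ 0); S-04 is off by 57.6 km.

S-04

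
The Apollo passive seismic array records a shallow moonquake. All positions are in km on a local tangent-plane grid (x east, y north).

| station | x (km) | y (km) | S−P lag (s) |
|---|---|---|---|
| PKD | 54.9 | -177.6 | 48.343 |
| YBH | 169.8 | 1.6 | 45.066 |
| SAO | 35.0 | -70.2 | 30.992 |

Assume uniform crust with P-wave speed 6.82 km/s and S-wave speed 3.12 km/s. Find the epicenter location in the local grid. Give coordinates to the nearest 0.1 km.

x ≈ -81.6 km, y ≈ 64.6 km

Distance from S−P lag: d = Δt · v_P v_S / (v_P − v_S) = Δt · (6.82·3.12)/(6.82−3.12) ≈ 5.7509·Δt.
So d_PKD = 278.02, d_YBH = 259.17, d_SAO = 178.23 km.
Circle about each station: (x − 54.9)² + (y + 177.6)² = 278.02²; (x − 169.8)² + (y − 1.6)² = 259.17²; (x − 35.0)² + (y + 70.2)² = 178.23².
Subtracting the PKD equation from the YBH and SAO equations removes the quadratic terms:
229.8 x + 358.4 y = 4404.86
-39.8 x + 214.8 y = 17126.46
Solving the 2×2 system: x ≈ -81.6, y ≈ 64.6 km.
Check against PKD (with the unrounded x, y): √((x − 54.9)²+(y + 177.6)²) = 278.03 ≈ 278.02 km. ✓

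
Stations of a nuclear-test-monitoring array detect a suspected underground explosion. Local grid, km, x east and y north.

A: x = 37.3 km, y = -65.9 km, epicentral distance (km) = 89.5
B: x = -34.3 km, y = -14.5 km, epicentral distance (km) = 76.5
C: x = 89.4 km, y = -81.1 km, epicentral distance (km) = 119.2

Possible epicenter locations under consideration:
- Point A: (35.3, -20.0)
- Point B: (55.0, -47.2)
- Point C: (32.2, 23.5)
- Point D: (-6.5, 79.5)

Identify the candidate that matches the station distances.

Point C

For each candidate, compare |candidate − station| to the reported distance:
Point A: residuals A 43.6, B 6.7, C 37.6 → max 43.6 km
Point B: residuals A 63.8, B 18.6, C 70.9 → max 70.9 km
Point C: residuals A 0.0, B 0.1, C 0.0 → max 0.1 km
Point D: residuals A 62.4, B 21.5, C 67.9 → max 67.9 km
Only Point C has all residuals ≈ 0.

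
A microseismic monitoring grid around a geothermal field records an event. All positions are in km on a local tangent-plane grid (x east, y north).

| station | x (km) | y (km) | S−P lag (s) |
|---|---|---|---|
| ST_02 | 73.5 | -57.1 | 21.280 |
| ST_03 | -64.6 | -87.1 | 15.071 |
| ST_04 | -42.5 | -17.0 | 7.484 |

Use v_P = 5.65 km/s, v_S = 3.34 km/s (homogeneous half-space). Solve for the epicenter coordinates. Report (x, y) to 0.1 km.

Distance from S−P lag: d = Δt · v_P v_S / (v_P − v_S) = Δt · (5.65·3.34)/(5.65−3.34) ≈ 8.1693·Δt.
So d_ST_02 = 173.84, d_ST_03 = 123.12, d_ST_04 = 61.14 km.
Circle about each station: (x − 73.5)² + (y + 57.1)² = 173.84²; (x + 64.6)² + (y + 87.1)² = 123.12²; (x + 42.5)² + (y + 17.0)² = 61.14².
Subtracting pairs of circle equations eliminates x²+y² and gives linear equations (the radical axes):
-276.2 x − 60.0 y = 18158.72
-232.0 x + 80.2 y = 19914.84
Solving the 2×2 system: x ≈ -73.5, y ≈ 35.7 km.
Check against ST_02 (with the unrounded x, y): √((x − 73.5)²+(y + 57.1)²) = 173.84 ≈ 173.84 km. ✓

-73.5 km east, 35.7 km north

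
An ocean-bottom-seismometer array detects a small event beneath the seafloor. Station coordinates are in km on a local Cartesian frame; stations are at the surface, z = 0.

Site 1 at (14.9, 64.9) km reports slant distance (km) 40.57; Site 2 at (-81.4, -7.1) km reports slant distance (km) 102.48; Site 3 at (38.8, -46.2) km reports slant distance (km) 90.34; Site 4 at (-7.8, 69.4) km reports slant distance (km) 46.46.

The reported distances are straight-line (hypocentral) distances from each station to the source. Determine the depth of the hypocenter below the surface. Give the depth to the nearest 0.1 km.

Each station gives a sphere (x−x_i)² + (y−y_i)² + z² = d_i² (stations at z=0).
Subtracting the Site 1 sphere from Site 2 and Site 3: z² cancels, leaving linear equations in x and y:
-192.6 x − 144.0 y = -6613.88
47.8 x − 222.2 y = -7309.53
Solving: x ≈ 8.395, y ≈ 34.702 km (keep extra digits for the depth step; rounded: 8.4, 34.7).
Then from the Site 1 sphere: z² = 40.57² − (x − 14.9)² − (y − 64.9)² with x = 8.395, y = 34.702, so z ≈ 26.300 ≈ 26.3 km.
Check against Site 4 (with the unrounded solution): distance 46.45 ≈ 46.46 km. ✓

26.3 km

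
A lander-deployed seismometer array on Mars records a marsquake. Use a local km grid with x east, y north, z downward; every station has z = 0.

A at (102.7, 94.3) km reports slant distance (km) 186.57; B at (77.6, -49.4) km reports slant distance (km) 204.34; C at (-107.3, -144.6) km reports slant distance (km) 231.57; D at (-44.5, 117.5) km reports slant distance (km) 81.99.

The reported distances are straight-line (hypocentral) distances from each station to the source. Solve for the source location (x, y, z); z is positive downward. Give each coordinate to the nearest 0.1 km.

(-71.2, 74.8, 64.7)

Each station gives a sphere (x−x_i)² + (y−y_i)² + z² = d_i² (stations at z=0).
Subtracting the A sphere from B and C: z² cancels, leaving linear equations in x and y:
-50.2 x − 287.4 y = -17924.13
-420.0 x − 477.8 y = -5833.63
Solving: x ≈ -71.210, y ≈ 74.805 km (keep extra digits for the depth step; rounded: -71.2, 74.8).
Then from the A sphere: z² = 186.57² − (x − 102.7)² − (y − 94.3)² with x = -71.210, y = 74.805, so z ≈ 64.681 ≈ 64.7 km.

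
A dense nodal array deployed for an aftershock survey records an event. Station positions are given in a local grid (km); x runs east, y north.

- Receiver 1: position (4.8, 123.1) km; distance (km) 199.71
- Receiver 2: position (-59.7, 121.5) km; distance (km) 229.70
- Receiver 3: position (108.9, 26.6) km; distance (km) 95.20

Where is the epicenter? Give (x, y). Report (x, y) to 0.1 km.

Circle about each station: (x − 4.8)² + (y − 123.1)² = 199.71²; (x + 59.7)² + (y − 121.5)² = 229.70²; (x − 108.9)² + (y − 26.6)² = 95.20².
Subtracting pairs of circle equations eliminates x²+y² and gives linear equations (the radical axes):
-129.0 x − 3.2 y = -9728.32
208.2 x − 193.0 y = 28211.16
Solving the 2×2 system: x ≈ 77.0, y ≈ -63.1 km.

77.0 km east, -63.1 km north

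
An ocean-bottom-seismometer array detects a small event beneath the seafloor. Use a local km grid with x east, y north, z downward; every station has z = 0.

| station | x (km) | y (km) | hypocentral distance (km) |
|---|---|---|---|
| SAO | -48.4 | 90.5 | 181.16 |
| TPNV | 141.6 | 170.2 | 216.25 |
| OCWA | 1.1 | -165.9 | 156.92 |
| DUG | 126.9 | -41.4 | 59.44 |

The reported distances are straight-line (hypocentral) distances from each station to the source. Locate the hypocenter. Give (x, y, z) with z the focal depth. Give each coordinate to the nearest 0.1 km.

x ≈ 78.8 km, y ≈ -33.9 km, depth ≈ 34.1 km

Each station gives a sphere (x−x_i)² + (y−y_i)² + z² = d_i² (stations at z=0).
Subtracting the SAO sphere from TPNV and OCWA: z² cancels, leaving linear equations in x and y:
380.0 x + 159.4 y = 24540.67
99.0 x − 512.8 y = 25186.27
Solving: x ≈ 78.802, y ≈ -33.902 km (keep extra digits for the depth step; rounded: 78.8, -33.9).
Then from the SAO sphere: z² = 181.16² − (x + 48.4)² − (y − 90.5)² with x = 78.802, y = -33.902, so z ≈ 34.099 ≈ 34.1 km.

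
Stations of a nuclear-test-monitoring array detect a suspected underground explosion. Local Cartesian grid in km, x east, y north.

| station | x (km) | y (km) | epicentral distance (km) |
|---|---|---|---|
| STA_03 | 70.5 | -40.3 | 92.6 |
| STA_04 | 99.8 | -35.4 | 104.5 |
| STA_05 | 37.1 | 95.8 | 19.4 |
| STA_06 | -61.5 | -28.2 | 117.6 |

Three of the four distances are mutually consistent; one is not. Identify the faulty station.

STA_05

Solve using three stations at a time. Using STA_03, STA_04, STA_06 (subtract circle equations pairwise → linear system) gives (x, y) ≈ (31.5, 43.5).
Distances from that point to each station vs reported:
  STA_03: calculated 92.4 vs reported 92.6 → residual 0.2 km
  STA_04: calculated 104.3 vs reported 104.5 → residual 0.2 km
  STA_05: calculated 52.6 vs reported 19.4 → residual 33.2 km
  STA_06: calculated 117.4 vs reported 117.6 → residual 0.2 km
STA_03, STA_04, STA_06 are mutually consistent (residuals ≈ 0); STA_05 is off by 33.2 km.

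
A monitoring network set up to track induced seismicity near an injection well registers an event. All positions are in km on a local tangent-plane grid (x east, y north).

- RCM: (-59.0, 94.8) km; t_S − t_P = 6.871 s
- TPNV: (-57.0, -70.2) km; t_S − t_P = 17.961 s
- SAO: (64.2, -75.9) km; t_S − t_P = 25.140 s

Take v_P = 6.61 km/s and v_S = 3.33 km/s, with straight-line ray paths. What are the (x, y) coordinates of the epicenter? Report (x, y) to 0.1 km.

Distance from S−P lag: d = Δt · v_P v_S / (v_P − v_S) = Δt · (6.61·3.33)/(6.61−3.33) ≈ 6.7108·Δt.
So d_RCM = 46.11, d_TPNV = 120.53, d_SAO = 168.71 km.
Circle about each station: (x + 59.0)² + (y − 94.8)² = 46.11²; (x + 57.0)² + (y + 70.2)² = 120.53²; (x − 64.2)² + (y + 75.9)² = 168.71².
Subtracting the RCM equation from the TPNV and SAO equations removes the quadratic terms:
4.0 x − 330.0 y = -16692.35
246.4 x − 341.4 y = -28922.52
Solving the 2×2 system: x ≈ -48.1, y ≈ 50.0 km.

x ≈ -48.1 km, y ≈ 50.0 km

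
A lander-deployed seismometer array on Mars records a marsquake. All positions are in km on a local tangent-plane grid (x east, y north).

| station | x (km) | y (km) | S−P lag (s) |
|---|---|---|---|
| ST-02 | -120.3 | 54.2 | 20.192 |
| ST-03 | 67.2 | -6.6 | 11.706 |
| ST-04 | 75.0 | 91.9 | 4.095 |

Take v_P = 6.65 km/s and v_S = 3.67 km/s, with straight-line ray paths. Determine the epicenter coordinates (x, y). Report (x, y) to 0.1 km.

Distance from S−P lag: d = Δt · v_P v_S / (v_P − v_S) = Δt · (6.65·3.67)/(6.65−3.67) ≈ 8.1898·Δt.
So d_ST-02 = 165.37, d_ST-03 = 95.87, d_ST-04 = 33.54 km.
Circle about each station: (x + 120.3)² + (y − 54.2)² = 165.37²; (x − 67.2)² + (y + 6.6)² = 95.87²; (x − 75.0)² + (y − 91.9)² = 33.54².
Subtracting pairs of circle equations eliminates x²+y² and gives linear equations (the radical axes):
375.0 x − 121.6 y = 5305.85
390.6 x + 75.4 y = 22883.19
Solving the 2×2 system: x ≈ 42.0, y ≈ 85.9 km.

(42.0, 85.9)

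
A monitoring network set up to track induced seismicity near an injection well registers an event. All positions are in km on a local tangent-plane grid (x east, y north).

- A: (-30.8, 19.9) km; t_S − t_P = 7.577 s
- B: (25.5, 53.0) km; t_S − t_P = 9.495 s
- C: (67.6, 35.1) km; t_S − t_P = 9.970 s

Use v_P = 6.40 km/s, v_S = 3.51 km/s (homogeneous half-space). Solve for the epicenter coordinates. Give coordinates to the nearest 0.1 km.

(12.8, -19.7)

Distance from S−P lag: d = Δt · v_P v_S / (v_P − v_S) = Δt · (6.40·3.51)/(6.40−3.51) ≈ 7.7730·Δt.
So d_A = 58.90, d_B = 73.80, d_C = 77.50 km.
Circle about each station: (x + 30.8)² + (y − 19.9)² = 58.90²; (x − 25.5)² + (y − 53.0)² = 73.80²; (x − 67.6)² + (y − 35.1)² = 77.50².
Subtracting the A equation from the B and C equations removes the quadratic terms:
112.6 x + 66.2 y = 137.37
196.8 x + 30.4 y = 1920.08
Solving the 2×2 system: x ≈ 12.8, y ≈ -19.7 km.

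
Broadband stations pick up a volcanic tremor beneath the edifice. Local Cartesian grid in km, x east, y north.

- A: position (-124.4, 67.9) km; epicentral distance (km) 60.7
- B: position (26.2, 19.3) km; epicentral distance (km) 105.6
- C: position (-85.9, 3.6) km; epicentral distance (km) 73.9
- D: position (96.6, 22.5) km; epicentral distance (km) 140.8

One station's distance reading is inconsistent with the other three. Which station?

Solve using three stations at a time. Using A, B, C (subtract circle equations pairwise → linear system) gives (x, y) ≈ (-64.0, 74.2).
Distances from that point to each station vs reported:
  A: calculated 60.7 vs reported 60.7 → residual 0.0 km
  B: calculated 105.6 vs reported 105.6 → residual 0.0 km
  C: calculated 73.9 vs reported 73.9 → residual 0.0 km
  D: calculated 168.7 vs reported 140.8 → residual 27.9 km
A, B, C are mutually consistent (residuals ≈ 0); D is off by 27.9 km.

D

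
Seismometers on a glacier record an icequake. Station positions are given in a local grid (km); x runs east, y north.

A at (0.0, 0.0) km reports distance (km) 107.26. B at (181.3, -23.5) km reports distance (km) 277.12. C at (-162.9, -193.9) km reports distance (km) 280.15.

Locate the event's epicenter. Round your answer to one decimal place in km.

(-78.4, 73.2)

Circle about each station: x² + y² = 107.26²; (x − 181.3)² + (y + 23.5)² = 277.12²; (x + 162.9)² + (y + 193.9)² = 280.15².
Subtracting the A equation from the B and C equations removes the quadratic terms:
362.6 x − 47.0 y = -31868.85
-325.8 x − 387.8 y = -2845.69
Solving the 2×2 system: x ≈ -78.4, y ≈ 73.2 km.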